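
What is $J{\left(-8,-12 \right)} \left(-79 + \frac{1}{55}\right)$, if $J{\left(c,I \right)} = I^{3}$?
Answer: $\frac{7506432}{55} \approx 1.3648 \cdot 10^{5}$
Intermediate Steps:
$J{\left(-8,-12 \right)} \left(-79 + \frac{1}{55}\right) = \left(-12\right)^{3} \left(-79 + \frac{1}{55}\right) = - 1728 \left(-79 + \frac{1}{55}\right) = \left(-1728\right) \left(- \frac{4344}{55}\right) = \frac{7506432}{55}$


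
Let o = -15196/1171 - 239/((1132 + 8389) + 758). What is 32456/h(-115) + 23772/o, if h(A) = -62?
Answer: -3803195407624/1616955381 ≈ -2352.1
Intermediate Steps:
o = -156479553/12036709 (o = -15196*1/1171 - 239/(9521 + 758) = -15196/1171 - 239/10279 = -156479553/12036709 ≈ -13.000)
32456/h(-115) + 23772/o = 32456/(-62) + 23772/(-156479553/12036709) = 32456*(-1/62) + 23772*(-12036709/156479553) = -16228/31 - 95378882116/52159851 = -3803195407624/1616955381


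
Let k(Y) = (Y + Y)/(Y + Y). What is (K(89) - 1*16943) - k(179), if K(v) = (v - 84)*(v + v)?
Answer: -16054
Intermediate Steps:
K(v) = 2*v*(-84 + v) (K(v) = (-84 + v)*(2*v) = 2*v*(-84 + v))
k(Y) = 1 (k(Y) = (2*Y)/((2*Y)) = (2*Y)*(1/(2*Y)) = 1)
(K(89) - 1*16943) - k(179) = (2*89*(-84 + 89) - 1*16943) - 1*1 = (2*89*5 - 16943) - 1 = (890 - 16943) - 1 = -16053 - 1 = -16054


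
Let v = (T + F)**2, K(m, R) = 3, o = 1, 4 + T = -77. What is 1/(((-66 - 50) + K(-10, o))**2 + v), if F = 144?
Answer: 1/16738 ≈ 5.9744e-5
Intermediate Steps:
T = -81 (T = -4 - 77 = -81)
v = 3969 (v = (-81 + 144)**2 = 63**2 = 3969)
1/(((-66 - 50) + K(-10, o))**2 + v) = 1/(((-66 - 50) + 3)**2 + 3969) = 1/((-116 + 3)**2 + 3969) = 1/((-113)**2 + 3969) = 1/(12769 + 3969) = 1/16738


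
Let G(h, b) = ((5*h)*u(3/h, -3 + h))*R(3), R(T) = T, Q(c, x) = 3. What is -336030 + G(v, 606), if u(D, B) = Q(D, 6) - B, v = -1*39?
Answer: -362355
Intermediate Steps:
v = -39
u(D, B) = 3 - B
G(h, b) = 15*h*(6 - h) (G(h, b) = ((5*h)*(3 - (-3 + h)))*3 = ((5*h)*(3 + (3 - h)))*3 = ((5*h)*(6 - h))*3 = (5*h*(6 - h))*3 = 15*h*(6 - h))
-336030 + G(v, 606) = -336030 + 15*(-39)*(6 - 1*(-39)) = -336030 + 15*(-39)*(6 + 39) = -336030 + 15*(-39)*45 = -336030 - 26325 = -362355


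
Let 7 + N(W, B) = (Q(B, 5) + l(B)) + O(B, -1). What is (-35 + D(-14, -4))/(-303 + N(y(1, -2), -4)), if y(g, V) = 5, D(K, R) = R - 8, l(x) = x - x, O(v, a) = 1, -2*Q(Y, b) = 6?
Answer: 47/312 ≈ 0.15064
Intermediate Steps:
Q(Y, b) = -3 (Q(Y, b) = -½*6 = -3)
l(x) = 0
D(K, R) = -8 + R
N(W, B) = -9 (N(W, B) = -7 + ((-3 + 0) + 1) = -7 + (-3 + 1) = -7 - 2 = -9)
(-35 + D(-14, -4))/(-303 + N(y(1, -2), -4)) = (-35 + (-8 - 4))/(-303 - 9) = (-35 - 12)/(-312) = -47*(-1/312) = 47/312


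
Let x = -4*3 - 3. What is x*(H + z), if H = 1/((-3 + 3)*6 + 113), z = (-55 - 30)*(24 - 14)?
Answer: 1440735/113 ≈ 12750.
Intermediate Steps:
z = -850 (z = -85*10 = -850)
x = -15 (x = -12 - 3 = -15)
H = 1/113 (H = 1/(0*6 + 113) = 1/(0 + 113) = 1/113 ≈ 0.0088496)
x*(H + z) = -15*(1/113 - 850) = -15*(-96049/113) = 1440735/113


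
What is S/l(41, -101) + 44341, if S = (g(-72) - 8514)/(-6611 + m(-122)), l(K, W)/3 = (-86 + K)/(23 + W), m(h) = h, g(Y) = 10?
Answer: 13434878989/302985 ≈ 44342.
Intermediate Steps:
l(K, W) = 3*(-86 + K)/(23 + W) (l(K, W) = 3*((-86 + K)/(23 + W)) = 3*(-86 + K)/(23 + W))
S = 8504/6733 (S = (10 - 8514)/(-6611 - 122) = -8504/(-6733) = -8504*(-1/6733) = 8504/6733 ≈ 1.2630)
S/l(41, -101) + 44341 = 8504/(6733*((3*(-86 + 41)/(23 - 101)))) + 44341 = 8504/(6733*((3*(-45)/(-78)))) + 44341 = 8504/(6733*((3*(-1/78)*(-45)))) + 44341 = 8504/(6733*(45/26)) + 44341 = (8504/6733)*(26/45) + 44341 = 221104/302985 + 44341 = 13434878989/302985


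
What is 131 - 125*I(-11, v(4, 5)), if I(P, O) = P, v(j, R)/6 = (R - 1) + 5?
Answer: 1506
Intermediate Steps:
v(j, R) = 24 + 6*R (v(j, R) = 6*((R - 1) + 5) = 6*((-1 + R) + 5) = 6*(4 + R) = 24 + 6*R)
131 - 125*I(-11, v(4, 5)) = 131 - 125*(-11) = 131 + 1375 = 1506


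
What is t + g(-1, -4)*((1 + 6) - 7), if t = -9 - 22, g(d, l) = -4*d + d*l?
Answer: -31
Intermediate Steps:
t = -31
t + g(-1, -4)*((1 + 6) - 7) = -31 + (-(-4 - 4))*((1 + 6) - 7) = -31 + (-1*(-8))*(7 - 7) = -31 + 8*0 = -31 + 0 = -31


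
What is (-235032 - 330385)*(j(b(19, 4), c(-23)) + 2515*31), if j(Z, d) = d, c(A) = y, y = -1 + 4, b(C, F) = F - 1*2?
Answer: -44084432656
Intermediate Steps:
b(C, F) = -2 + F (b(C, F) = F - 2 = -2 + F)
y = 3
c(A) = 3
(-235032 - 330385)*(j(b(19, 4), c(-23)) + 2515*31) = (-235032 - 330385)*(3 + 2515*31) = -565417*(3 + 77965) = -565417*77968 = -44084432656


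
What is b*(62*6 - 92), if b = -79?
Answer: -22120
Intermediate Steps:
b*(62*6 - 92) = -79*(62*6 - 92) = -79*(372 - 92) = -79*280 = -22120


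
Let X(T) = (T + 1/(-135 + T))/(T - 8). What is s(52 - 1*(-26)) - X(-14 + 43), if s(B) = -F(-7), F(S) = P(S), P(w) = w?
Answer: 1787/318 ≈ 5.6195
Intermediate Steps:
F(S) = S
s(B) = 7 (s(B) = -1*(-7) = 7)
X(T) = (T + 1/(-135 + T))/(-8 + T)
s(52 - 1*(-26)) - X(-14 + 43) = 7 - (1 + (-14 + 43)² - 135*(-14 + 43))/(1080 + (-14 + 43)² - 143*(-14 + 43)) = 7 - (1 + 29² - 135*29)/(1080 + 29² - 143*29) = 7 - (1 + 841 - 3915)/(1080 + 841 - 4147) = 7 - (-3073)/(-2226) = 7 - (-1)*(-3073)/2226 = 7 - 1*439/318 = 7 - 439/318 = 1787/318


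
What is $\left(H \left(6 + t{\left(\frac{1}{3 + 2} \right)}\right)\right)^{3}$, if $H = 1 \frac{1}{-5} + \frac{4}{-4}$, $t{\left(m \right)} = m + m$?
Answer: $- \frac{7077888}{15625} \approx -452.98$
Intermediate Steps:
$t{\left(m \right)} = 2 m$
$H = - \frac{6}{5}$ ($H = 1 \left(- \frac{1}{5}\right) + 4 \left(- \frac{1}{4}\right) = - \frac{1}{5} - 1 = - \frac{6}{5} \approx -1.2$)
$\left(H \left(6 + t{\left(\frac{1}{3 + 2} \right)}\right)\right)^{3} = \left(- \frac{6 \left(6 + \frac{2}{3 + 2}\right)}{5}\right)^{3} = \left(- \frac{6 \left(6 + \frac{2}{5}\right)}{5}\right)^{3} = \left(\left(- \frac{6}{5}\right) \frac{32}{5}\right)^{3} = \left(- \frac{192}{25}\right)^{3} = - \frac{7077888}{15625}$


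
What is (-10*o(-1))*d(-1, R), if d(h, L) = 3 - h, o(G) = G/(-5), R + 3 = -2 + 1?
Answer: -8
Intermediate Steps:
R = -4 (R = -3 + (-2 + 1) = -3 - 1 = -4)
o(G) = -G/5 (o(G) = G*(-⅕) = -G/5)
(-10*o(-1))*d(-1, R) = (-(-2)*(-1))*(3 - 1*(-1)) = (-10*⅕)*(3 + 1) = -2*4 = -8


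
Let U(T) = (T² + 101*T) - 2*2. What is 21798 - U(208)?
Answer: -42470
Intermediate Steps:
U(T) = -4 + T² + 101*T (U(T) = (T² + 101*T) - 4 = -4 + T² + 101*T)
21798 - U(208) = 21798 - (-4 + 208² + 101*208) = 21798 - (-4 + 43264 + 21008) = 21798 - 1*64268 = 21798 - 64268 = -42470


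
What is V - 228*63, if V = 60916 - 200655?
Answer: -154103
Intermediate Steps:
V = -139739
V - 228*63 = -139739 - 228*63 = -139739 - 1*14364 = -139739 - 14364 = -154103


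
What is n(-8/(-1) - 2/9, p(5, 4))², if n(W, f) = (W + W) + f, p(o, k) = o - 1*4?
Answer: 22201/81 ≈ 274.09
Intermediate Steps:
p(o, k) = -4 + o (p(o, k) = o - 4 = -4 + o)
n(W, f) = f + 2*W (n(W, f) = 2*W + f = f + 2*W)
n(-8/(-1) - 2/9, p(5, 4))² = ((-4 + 5) + 2*(-8/(-1) - 2/9))² = (1 + 2*(-8*(-1) - 2*⅑))² = (1 + 2*(8 - 2/9))² = (1 + 2*(70/9))² = (1 + 140/9)² = (149/9)² = 22201/81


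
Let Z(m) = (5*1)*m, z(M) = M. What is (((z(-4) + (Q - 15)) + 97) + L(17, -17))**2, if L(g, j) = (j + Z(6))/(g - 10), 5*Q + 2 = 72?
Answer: 431649/49 ≈ 8809.2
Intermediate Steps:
Q = 14 (Q = -2/5 + (1/5)*72 = -2/5 + 72/5 = 14)
Z(m) = 5*m
L(g, j) = (30 + j)/(-10 + g) (L(g, j) = (j + 5*6)/(g - 10) = (j + 30)/(-10 + g) = (30 + j)/(-10 + g))
(((z(-4) + (Q - 15)) + 97) + L(17, -17))**2 = (((-4 + (14 - 15)) + 97) + (30 - 17)/(-10 + 17))**2 = (((-4 - 1) + 97) + 13/7)**2 = ((-5 + 97) + (1/7)*13)**2 = (92 + 13/7)**2 = (657/7)**2 = 431649/49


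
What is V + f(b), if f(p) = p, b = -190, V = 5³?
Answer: -65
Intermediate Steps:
V = 125
V + f(b) = 125 - 190 = -65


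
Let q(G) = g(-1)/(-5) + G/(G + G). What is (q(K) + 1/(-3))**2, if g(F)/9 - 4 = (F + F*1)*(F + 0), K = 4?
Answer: 101761/900 ≈ 113.07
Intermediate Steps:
g(F) = 36 + 18*F**2 (g(F) = 36 + 9*((F + F*1)*(F + 0)) = 36 + 9*((F + F)*F) = 36 + 9*((2*F)*F) = 36 + 9*(2*F**2) = 36 + 18*F**2)
q(G) = -103/10 (q(G) = (36 + 18*(-1)**2)/(-5) + G/(G + G) = (36 + 18*1)*(-1/5) + G/((2*G)) = (36 + 18)*(-1/5) + G*(1/(2*G)) = 54*(-1/5) + 1/2 = -54/5 + 1/2 = -103/10)
(q(K) + 1/(-3))**2 = (-103/10 + 1/(-3))**2 = (-103/10 - 1/3)**2 = (-319/30)**2 = 101761/900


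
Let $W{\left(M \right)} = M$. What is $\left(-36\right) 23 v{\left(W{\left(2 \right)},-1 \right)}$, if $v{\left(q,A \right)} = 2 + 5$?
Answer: $-5796$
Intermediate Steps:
$v{\left(q,A \right)} = 7$
$\left(-36\right) 23 v{\left(W{\left(2 \right)},-1 \right)} = \left(-36\right) 23 \cdot 7 = \left(-828\right) 7 = -5796$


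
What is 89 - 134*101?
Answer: -13445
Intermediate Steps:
89 - 134*101 = 89 - 13534 = -13445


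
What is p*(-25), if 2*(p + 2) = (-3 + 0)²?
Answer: -125/2 ≈ -62.500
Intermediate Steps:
p = 5/2 (p = -2 + (-3 + 0)²/2 = -2 + (½)*(-3)² = -2 + (½)*9 = -2 + 9/2 = 5/2 ≈ 2.5000)
p*(-25) = (5/2)*(-25) = -125/2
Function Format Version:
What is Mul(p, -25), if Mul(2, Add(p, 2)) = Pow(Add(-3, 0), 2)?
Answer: Rational(-125, 2) ≈ -62.500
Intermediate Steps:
p = Rational(5, 2) (p = Add(-2, Mul(Rational(1, 2), Pow(Add(-3, 0), 2))) = Add(-2, Mul(Rational(1, 2), Pow(-3, 2))) = Add(-2, Mul(Rational(1, 2), 9)) = Add(-2, Rational(9, 2)) = Rational(5, 2) ≈ 2.5000)
Mul(p, -25) = Mul(Rational(5, 2), -25) = Rational(-125, 2)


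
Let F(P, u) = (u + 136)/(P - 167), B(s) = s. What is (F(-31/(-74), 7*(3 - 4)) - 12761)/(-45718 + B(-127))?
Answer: 52438131/188377105 ≈ 0.27837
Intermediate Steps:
F(P, u) = (136 + u)/(-167 + P)
(F(-31/(-74), 7*(3 - 4)) - 12761)/(-45718 + B(-127)) = ((136 + 7*(3 - 4))/(-167 - 31/(-74)) - 12761)/(-45718 - 127) = ((136 + 7*(-1))/(-167 - 31*(-1/74)) - 12761)/(-45845) = ((136 - 7)/(-167 + 31/74) - 12761)*(-1/45845) = (129/(-12327/74) - 12761)*(-1/45845) = (-74/12327*129 - 12761)*(-1/45845) = (-3182/4109 - 12761)*(-1/45845) = -52438131/4109*(-1/45845) = 52438131/188377105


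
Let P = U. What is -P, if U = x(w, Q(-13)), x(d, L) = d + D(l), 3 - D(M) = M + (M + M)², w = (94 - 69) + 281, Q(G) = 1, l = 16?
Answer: 731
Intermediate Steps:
w = 306 (w = 25 + 281 = 306)
D(M) = 3 - M - 4*M² (D(M) = 3 - (M + (M + M)²) = 3 - (M + (2*M)²) = 3 - (M + 4*M²) = 3 + (-M - 4*M²) = 3 - M - 4*M²)
x(d, L) = -1037 + d (x(d, L) = d + (3 - 1*16 - 4*16²) = d + (3 - 16 - 4*256) = d + (3 - 16 - 1024) = d - 1037 = -1037 + d)
U = -731 (U = -1037 + 306 = -731)
P = -731
-P = -1*(-731) = 731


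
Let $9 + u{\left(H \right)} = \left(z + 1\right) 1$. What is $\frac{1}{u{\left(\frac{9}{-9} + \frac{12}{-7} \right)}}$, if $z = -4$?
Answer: $- \frac{1}{12} \approx -0.083333$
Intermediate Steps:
$u{\left(H \right)} = -12$ ($u{\left(H \right)} = -9 + \left(-4 + 1\right) 1 = -9 - 3 = -12$)
$\frac{1}{u{\left(\frac{9}{-9} + \frac{12}{-7} \right)}} = \frac{1}{-12} = - \frac{1}{12}$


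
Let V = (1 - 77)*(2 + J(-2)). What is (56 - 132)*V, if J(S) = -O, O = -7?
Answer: 51984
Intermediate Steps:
J(S) = 7 (J(S) = -1*(-7) = 7)
V = -684 (V = (1 - 77)*(2 + 7) = -76*9 = -684)
(56 - 132)*V = (56 - 132)*(-684) = -76*(-684) = 51984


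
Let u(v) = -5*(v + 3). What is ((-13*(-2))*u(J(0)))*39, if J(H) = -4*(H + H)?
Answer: -15210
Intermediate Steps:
J(H) = -8*H
u(v) = -15 - 5*v (u(v) = -5*(3 + v) = -15 - 5*v)
((-13*(-2))*u(J(0)))*39 = ((-13*(-2))*(-15 - (-40)*0))*39 = (26*(-15 - 5*0))*39 = (26*(-15 + 0))*39 = (26*(-15))*39 = -390*39 = -15210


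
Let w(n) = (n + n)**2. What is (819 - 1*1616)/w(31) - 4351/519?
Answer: -17138887/1995036 ≈ -8.5908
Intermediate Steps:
w(n) = 4*n**2 (w(n) = (2*n)**2 = 4*n**2)
(819 - 1*1616)/w(31) - 4351/519 = (819 - 1*1616)/((4*31**2)) - 4351/519 = (819 - 1616)/((4*961)) - 4351*1/519 = -797/3844 - 4351/519 = -17138887/1995036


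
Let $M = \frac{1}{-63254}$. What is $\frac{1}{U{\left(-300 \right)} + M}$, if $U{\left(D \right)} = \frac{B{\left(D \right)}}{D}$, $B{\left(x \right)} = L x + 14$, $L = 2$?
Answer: $\frac{2372025}{4633318} \approx 0.51195$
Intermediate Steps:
$B{\left(x \right)} = 14 + 2 x$ ($B{\left(x \right)} = 2 x + 14 = 14 + 2 x$)
$M = - \frac{1}{63254} \approx -1.5809 \cdot 10^{-5}$
$U{\left(D \right)} = \frac{14 + 2 D}{D}$
$\frac{1}{U{\left(-300 \right)} + M} = \frac{1}{\left(2 + \frac{14}{-300}\right) - \frac{1}{63254}} = \frac{1}{\left(2 + 14 \left(- \frac{1}{300}\right)\right) - \frac{1}{63254}} = \frac{1}{\left(2 - \frac{7}{150}\right) - \frac{1}{63254}} = \frac{1}{\frac{293}{150} - \frac{1}{63254}} = \frac{1}{\frac{4633318}{2372025}} = \frac{2372025}{4633318}$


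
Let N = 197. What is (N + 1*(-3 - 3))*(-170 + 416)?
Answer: 46986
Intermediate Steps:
(N + 1*(-3 - 3))*(-170 + 416) = (197 + 1*(-3 - 3))*(-170 + 416) = (197 + 1*(-6))*246 = (197 - 6)*246 = 191*246 = 46986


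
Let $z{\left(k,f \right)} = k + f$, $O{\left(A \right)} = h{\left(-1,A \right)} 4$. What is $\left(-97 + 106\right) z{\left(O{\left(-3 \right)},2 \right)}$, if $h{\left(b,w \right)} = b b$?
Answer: $54$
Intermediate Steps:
$h{\left(b,w \right)} = b^{2}$
$O{\left(A \right)} = 4$ ($O{\left(A \right)} = \left(-1\right)^{2} \cdot 4 = 1 \cdot 4 = 4$)
$z{\left(k,f \right)} = f + k$
$\left(-97 + 106\right) z{\left(O{\left(-3 \right)},2 \right)} = \left(-97 + 106\right) \left(2 + 4\right) = 9 \cdot 6 = 54$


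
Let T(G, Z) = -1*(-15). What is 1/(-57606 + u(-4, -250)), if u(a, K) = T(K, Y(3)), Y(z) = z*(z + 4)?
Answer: -1/57591 ≈ -1.7364e-5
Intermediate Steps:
Y(z) = z*(4 + z)
T(G, Z) = 15
u(a, K) = 15
1/(-57606 + u(-4, -250)) = 1/(-57606 + 15) = 1/(-57591) = -1/57591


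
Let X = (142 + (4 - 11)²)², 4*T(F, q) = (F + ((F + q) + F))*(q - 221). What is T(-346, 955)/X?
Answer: -30461/72962 ≈ -0.41749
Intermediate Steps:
T(F, q) = (-221 + q)*(q + 3*F)/4 (T(F, q) = ((F + ((F + q) + F))*(q - 221))/4 = ((F + (q + 2*F))*(-221 + q))/4 = ((q + 3*F)*(-221 + q))/4 = ((-221 + q)*(q + 3*F))/4 = (-221 + q)*(q + 3*F)/4)
X = 36481 (X = (142 + (-7)²)² = (142 + 49)² = 191² = 36481)
T(-346, 955)/X = (-663/4*(-346) - 221/4*955 + (¼)*955² + (¾)*(-346)*955)/36481 = (114699/2 - 211055/4 + (¼)*912025 - 495645/2)*(1/36481) = (114699/2 - 211055/4 + 912025/4 - 495645/2)*(1/36481) = -30461/2*1/36481 = -30461/72962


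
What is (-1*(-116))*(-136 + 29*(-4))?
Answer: -29232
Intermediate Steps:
(-1*(-116))*(-136 + 29*(-4)) = 116*(-136 - 116) = 116*(-252) = -29232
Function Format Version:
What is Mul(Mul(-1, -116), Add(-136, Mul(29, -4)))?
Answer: -29232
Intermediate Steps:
Mul(Mul(-1, -116), Add(-136, Mul(29, -4))) = Mul(116, Add(-136, -116)) = Mul(116, -252) = -29232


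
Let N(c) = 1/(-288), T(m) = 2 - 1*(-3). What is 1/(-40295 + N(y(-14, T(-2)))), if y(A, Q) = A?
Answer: -288/11604961 ≈ -2.4817e-5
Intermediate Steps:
T(m) = 5 (T(m) = 2 + 3 = 5)
N(c) = -1/288
1/(-40295 + N(y(-14, T(-2)))) = 1/(-40295 - 1/288) = 1/(-11604961/288) = -288/11604961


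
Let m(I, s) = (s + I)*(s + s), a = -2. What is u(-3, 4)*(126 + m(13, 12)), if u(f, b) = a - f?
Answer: 726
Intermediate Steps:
m(I, s) = 2*s*(I + s) (m(I, s) = (I + s)*(2*s) = 2*s*(I + s))
u(f, b) = -2 - f
u(-3, 4)*(126 + m(13, 12)) = (-2 - 1*(-3))*(126 + 2*12*(13 + 12)) = (-2 + 3)*(126 + 2*12*25) = 1*(126 + 600) = 1*726 = 726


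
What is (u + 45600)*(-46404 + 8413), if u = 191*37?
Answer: -2000871997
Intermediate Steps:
u = 7067
(u + 45600)*(-46404 + 8413) = (7067 + 45600)*(-46404 + 8413) = 52667*(-37991) = -2000871997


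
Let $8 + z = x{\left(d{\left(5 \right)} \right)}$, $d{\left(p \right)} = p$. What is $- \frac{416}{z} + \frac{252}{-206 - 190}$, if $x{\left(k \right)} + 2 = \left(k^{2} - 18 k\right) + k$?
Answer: $\frac{2043}{385} \approx 5.3065$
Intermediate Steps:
$x{\left(k \right)} = -2 + k^{2} - 17 k$ ($x{\left(k \right)} = -2 + \left(\left(k^{2} - 18 k\right) + k\right) = -2 + \left(k^{2} - 17 k\right) = -2 + k^{2} - 17 k$)
$z = -70$ ($z = -8 - \left(87 - 25\right) = -8 - 62 = -70$)
$- \frac{416}{z} + \frac{252}{-206 - 190} = - \frac{416}{-70} + \frac{252}{-206 - 190} = \left(-416\right) \left(- \frac{1}{70}\right) + \frac{252}{-206 - 190} = \frac{208}{35} + \frac{252}{-396} = \frac{208}{35} + 252 \left(- \frac{1}{396}\right) = \frac{208}{35} - \frac{7}{11} = \frac{2043}{385}$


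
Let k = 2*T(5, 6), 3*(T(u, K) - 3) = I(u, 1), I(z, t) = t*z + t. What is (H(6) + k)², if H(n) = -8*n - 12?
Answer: 2500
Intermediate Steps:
I(z, t) = t + t*z
T(u, K) = 10/3 + u/3 (T(u, K) = 3 + (1*(1 + u))/3 = 3 + (1 + u)/3 = 3 + (⅓ + u/3) = 10/3 + u/3)
H(n) = -12 - 8*n
k = 10 (k = 2*(10/3 + (⅓)*5) = 2*(10/3 + 5/3) = 2*5 = 10)
(H(6) + k)² = ((-12 - 8*6) + 10)² = ((-12 - 48) + 10)² = (-60 + 10)² = (-50)² = 2500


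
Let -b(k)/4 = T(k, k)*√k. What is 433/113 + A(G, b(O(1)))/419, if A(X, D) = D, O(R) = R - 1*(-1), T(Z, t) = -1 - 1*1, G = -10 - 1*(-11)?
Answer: 433/113 + 8*√2/419 ≈ 3.8589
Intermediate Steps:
G = 1 (G = -10 + 11 = 1)
T(Z, t) = -2 (T(Z, t) = -1 - 1 = -2)
O(R) = 1 + R (O(R) = R + 1 = 1 + R)
b(k) = 8*√k (b(k) = -(-8)*√k = 8*√k)
433/113 + A(G, b(O(1)))/419 = 433/113 + (8*√(1 + 1))/419 = 433*(1/113) + (8*√2)*(1/419) = 433/113 + 8*√2/419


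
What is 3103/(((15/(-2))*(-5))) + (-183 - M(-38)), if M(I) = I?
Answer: -4669/75 ≈ -62.253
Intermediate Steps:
3103/(((15/(-2))*(-5))) + (-183 - M(-38)) = 3103/(((15/(-2))*(-5))) + (-183 - 1*(-38)) = 3103/((-1/2*15*(-5))) + (-183 + 38) = 3103/((-15/2*(-5))) - 145 = 3103/(75/2) - 145 = 3103*(2/75) - 145 = 6206/75 - 145 = -4669/75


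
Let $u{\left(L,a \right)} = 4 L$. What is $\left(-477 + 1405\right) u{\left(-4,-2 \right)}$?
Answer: $-14848$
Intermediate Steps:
$\left(-477 + 1405\right) u{\left(-4,-2 \right)} = \left(-477 + 1405\right) 4 \left(-4\right) = 928 \left(-16\right) = -14848$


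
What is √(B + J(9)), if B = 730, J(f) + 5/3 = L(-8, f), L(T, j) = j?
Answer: 2*√1659/3 ≈ 27.154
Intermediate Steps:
J(f) = -5/3 + f
√(B + J(9)) = √(730 + (-5/3 + 9)) = √(730 + 22/3) = √(2212/3) = 2*√1659/3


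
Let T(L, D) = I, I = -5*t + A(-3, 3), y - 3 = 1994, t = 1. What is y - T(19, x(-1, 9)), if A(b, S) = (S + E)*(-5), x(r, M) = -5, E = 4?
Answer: 2037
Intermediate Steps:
y = 1997 (y = 3 + 1994 = 1997)
A(b, S) = -20 - 5*S (A(b, S) = (S + 4)*(-5) = (4 + S)*(-5) = -20 - 5*S)
I = -40 (I = -5*1 + (-20 - 5*3) = -5 + (-20 - 15) = -5 - 35 = -40)
T(L, D) = -40
y - T(19, x(-1, 9)) = 1997 - 1*(-40) = 1997 + 40 = 2037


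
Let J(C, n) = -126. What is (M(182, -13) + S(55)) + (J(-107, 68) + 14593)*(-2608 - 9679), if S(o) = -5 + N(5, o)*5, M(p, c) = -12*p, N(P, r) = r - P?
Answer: -177757968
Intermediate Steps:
S(o) = -30 + 5*o (S(o) = -5 + (o - 1*5)*5 = -5 + (o - 5)*5 = -5 + (-5 + o)*5 = -5 + (-25 + 5*o) = -30 + 5*o)
(M(182, -13) + S(55)) + (J(-107, 68) + 14593)*(-2608 - 9679) = (-12*182 + (-30 + 5*55)) + (-126 + 14593)*(-2608 - 9679) = (-2184 + (-30 + 275)) + 14467*(-12287) = (-2184 + 245) - 177756029 = -1939 - 177756029 = -177757968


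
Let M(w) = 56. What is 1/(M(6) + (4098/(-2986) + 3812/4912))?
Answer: 1833404/101577281 ≈ 0.018049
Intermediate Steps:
1/(M(6) + (4098/(-2986) + 3812/4912)) = 1/(56 + (4098/(-2986) + 3812/4912)) = 1/(56 + (4098*(-1/2986) + 3812*(1/4912))) = 1/(56 + (-2049/1493 + 953/1228)) = 1/(56 - 1093343/1833404) = 1/(101577281/1833404) = 1833404/101577281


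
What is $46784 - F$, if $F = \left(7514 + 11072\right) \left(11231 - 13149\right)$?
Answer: $35694732$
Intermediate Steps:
$F = -35647948$ ($F = 18586 \left(-1918\right) = -35647948$)
$46784 - F = 46784 - -35647948 = 46784 + 35647948 = 35694732$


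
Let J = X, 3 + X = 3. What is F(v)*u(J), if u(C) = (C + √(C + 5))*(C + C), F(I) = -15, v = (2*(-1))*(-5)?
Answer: 0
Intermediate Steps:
X = 0 (X = -3 + 3 = 0)
v = 10 (v = -2*(-5) = 10)
J = 0
u(C) = 2*C*(C + √(5 + C)) (u(C) = (C + √(5 + C))*(2*C) = 2*C*(C + √(5 + C)))
F(v)*u(J) = -30*0*(0 + √(5 + 0)) = -30*0*(0 + √5) = -30*0*√5 = -15*0 = 0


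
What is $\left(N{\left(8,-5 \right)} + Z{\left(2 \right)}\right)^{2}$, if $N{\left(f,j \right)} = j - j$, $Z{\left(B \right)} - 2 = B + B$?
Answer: $36$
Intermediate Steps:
$Z{\left(B \right)} = 2 + 2 B$ ($Z{\left(B \right)} = 2 + \left(B + B\right) = 2 + 2 B$)
$N{\left(f,j \right)} = 0$
$\left(N{\left(8,-5 \right)} + Z{\left(2 \right)}\right)^{2} = \left(0 + \left(2 + 2 \cdot 2\right)\right)^{2} = \left(0 + \left(2 + 4\right)\right)^{2} = \left(0 + 6\right)^{2} = 6^{2} = 36$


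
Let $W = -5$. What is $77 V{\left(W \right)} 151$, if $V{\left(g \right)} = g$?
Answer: $-58135$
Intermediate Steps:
$77 V{\left(W \right)} 151 = 77 \left(-5\right) 151 = \left(-385\right) 151 = -58135$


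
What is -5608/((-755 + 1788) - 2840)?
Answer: 5608/1807 ≈ 3.1035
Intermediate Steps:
-5608/((-755 + 1788) - 2840) = -5608/(1033 - 2840) = -5608/(-1807) = -5608*(-1/1807) = 5608/1807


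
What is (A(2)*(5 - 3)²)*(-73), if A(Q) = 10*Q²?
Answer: -11680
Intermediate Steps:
(A(2)*(5 - 3)²)*(-73) = ((10*2²)*(5 - 3)²)*(-73) = ((10*4)*2²)*(-73) = (40*4)*(-73) = 160*(-73) = -11680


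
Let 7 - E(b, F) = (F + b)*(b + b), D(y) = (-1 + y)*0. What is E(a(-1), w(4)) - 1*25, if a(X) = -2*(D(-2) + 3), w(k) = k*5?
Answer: 150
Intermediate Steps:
D(y) = 0
w(k) = 5*k
a(X) = -6 (a(X) = -2*(0 + 3) = -2*3 = -6)
E(b, F) = 7 - 2*b*(F + b) (E(b, F) = 7 - (F + b)*(b + b) = 7 - (F + b)*2*b = 7 - 2*b*(F + b))
E(a(-1), w(4)) - 1*25 = (7 - 2*(-6)² - 2*5*4*(-6)) - 1*25 = (7 - 2*36 - 2*20*(-6)) - 25 = (7 - 72 + 240) - 25 = 175 - 25 = 150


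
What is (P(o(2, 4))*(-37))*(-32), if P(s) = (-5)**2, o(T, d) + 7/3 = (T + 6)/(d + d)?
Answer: 29600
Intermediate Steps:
o(T, d) = -7/3 + (6 + T)/(2*d) (o(T, d) = -7/3 + (T + 6)/(d + d) = -7/3 + (6 + T)/((2*d)) = -7/3 + (6 + T)*(1/(2*d)) = -7/3 + (6 + T)/(2*d))
P(s) = 25
(P(o(2, 4))*(-37))*(-32) = (25*(-37))*(-32) = -925*(-32) = 29600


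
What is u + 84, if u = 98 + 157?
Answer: 339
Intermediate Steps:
u = 255
u + 84 = 255 + 84 = 339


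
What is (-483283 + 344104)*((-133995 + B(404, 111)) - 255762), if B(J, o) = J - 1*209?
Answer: 54218849598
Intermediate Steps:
B(J, o) = -209 + J (B(J, o) = J - 209 = -209 + J)
(-483283 + 344104)*((-133995 + B(404, 111)) - 255762) = (-483283 + 344104)*((-133995 + (-209 + 404)) - 255762) = -139179*((-133995 + 195) - 255762) = -139179*(-133800 - 255762) = -139179*(-389562) = 54218849598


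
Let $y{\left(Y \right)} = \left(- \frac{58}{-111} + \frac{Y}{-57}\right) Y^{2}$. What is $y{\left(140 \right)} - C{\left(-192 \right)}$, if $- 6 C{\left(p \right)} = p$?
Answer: $- \frac{79996288}{2109} \approx -37931.0$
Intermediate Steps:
$y{\left(Y \right)} = Y^{2} \left(\frac{58}{111} - \frac{Y}{57}\right)$ ($y{\left(Y \right)} = \left(\left(-58\right) \left(- \frac{1}{111}\right) + Y \left(- \frac{1}{57}\right)\right) Y^{2} = \left(\frac{58}{111} - \frac{Y}{57}\right) Y^{2} = Y^{2} \left(\frac{58}{111} - \frac{Y}{57}\right)$)
$C{\left(p \right)} = - \frac{p}{6}$
$y{\left(140 \right)} - C{\left(-192 \right)} = \frac{140^{2} \left(1102 - 5180\right)}{2109} - \left(- \frac{1}{6}\right) \left(-192\right) = \frac{1}{2109} \cdot 19600 \left(1102 - 5180\right) - 32 = \frac{1}{2109} \cdot 19600 \left(-4078\right) - 32 = - \frac{79928800}{2109} - 32 = - \frac{79996288}{2109}$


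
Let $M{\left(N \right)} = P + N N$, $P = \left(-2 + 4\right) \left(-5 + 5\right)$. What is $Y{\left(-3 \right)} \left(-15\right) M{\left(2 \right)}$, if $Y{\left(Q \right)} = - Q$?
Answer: $-180$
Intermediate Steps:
$P = 0$ ($P = 2 \cdot 0 = 0$)
$M{\left(N \right)} = N^{2}$ ($M{\left(N \right)} = 0 + N N = 0 + N^{2} = N^{2}$)
$Y{\left(-3 \right)} \left(-15\right) M{\left(2 \right)} = \left(-1\right) \left(-3\right) \left(-15\right) 2^{2} = 3 \left(-15\right) 4 = \left(-45\right) 4 = -180$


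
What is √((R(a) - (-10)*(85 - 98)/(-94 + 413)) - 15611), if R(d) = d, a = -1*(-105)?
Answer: 12*I*√10957969/319 ≈ 124.52*I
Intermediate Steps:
a = 105
√((R(a) - (-10)*(85 - 98)/(-94 + 413)) - 15611) = √((105 - (-10)*(85 - 98)/(-94 + 413)) - 15611) = √((105 - (-10)*(-13/319)) - 15611) = √((105 - (-10)*(-13*1/319)) - 15611) = √((105 - (-10)*(-13)/319) - 15611) = √((105 - 1*130/319) - 15611) = √((105 - 130/319) - 15611) = √(33365/319 - 15611) = √(-4946544/319) = 12*I*√10957969/319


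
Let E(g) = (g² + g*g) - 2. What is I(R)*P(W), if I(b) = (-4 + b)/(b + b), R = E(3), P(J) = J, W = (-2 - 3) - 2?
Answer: -21/8 ≈ -2.6250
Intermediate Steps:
W = -7 (W = -5 - 2 = -7)
E(g) = -2 + 2*g² (E(g) = (g² + g²) - 2 = 2*g² - 2 = -2 + 2*g²)
R = 16 (R = -2 + 2*3² = -2 + 2*9 = -2 + 18 = 16)
I(b) = (-4 + b)/(2*b) (I(b) = (-4 + b)/((2*b)) = (-4 + b)*(1/(2*b)) = (-4 + b)/(2*b))
I(R)*P(W) = ((½)*(-4 + 16)/16)*(-7) = ((½)*(1/16)*12)*(-7) = (3/8)*(-7) = -21/8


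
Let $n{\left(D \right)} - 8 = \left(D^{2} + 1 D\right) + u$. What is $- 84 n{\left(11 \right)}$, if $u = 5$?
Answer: $-12180$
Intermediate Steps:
$n{\left(D \right)} = 13 + D + D^{2}$ ($n{\left(D \right)} = 8 + \left(\left(D^{2} + 1 D\right) + 5\right) = 8 + \left(\left(D^{2} + D\right) + 5\right) = 8 + \left(\left(D + D^{2}\right) + 5\right) = 8 + \left(5 + D + D^{2}\right) = 13 + D + D^{2}$)
$- 84 n{\left(11 \right)} = - 84 \left(13 + 11 + 11^{2}\right) = - 84 \left(13 + 11 + 121\right) = \left(-84\right) 145 = -12180$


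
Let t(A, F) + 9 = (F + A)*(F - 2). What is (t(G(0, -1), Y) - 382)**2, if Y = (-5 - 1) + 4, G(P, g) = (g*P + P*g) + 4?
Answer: 159201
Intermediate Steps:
G(P, g) = 4 + 2*P*g (G(P, g) = (P*g + P*g) + 4 = 2*P*g + 4 = 4 + 2*P*g)
Y = -2 (Y = -6 + 4 = -2)
t(A, F) = -9 + (-2 + F)*(A + F) (t(A, F) = -9 + (F + A)*(F - 2) = -9 + (A + F)*(-2 + F) = -9 + (-2 + F)*(A + F))
(t(G(0, -1), Y) - 382)**2 = ((-9 + (-2)**2 - 2*(4 + 2*0*(-1)) - 2*(-2) + (4 + 2*0*(-1))*(-2)) - 382)**2 = ((-9 + 4 - 2*(4 + 0) + 4 + (4 + 0)*(-2)) - 382)**2 = ((-9 + 4 - 2*4 + 4 + 4*(-2)) - 382)**2 = ((-9 + 4 - 8 + 4 - 8) - 382)**2 = (-17 - 382)**2 = (-399)**2 = 159201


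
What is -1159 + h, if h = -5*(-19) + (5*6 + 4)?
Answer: -1030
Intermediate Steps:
h = 129 (h = 95 + (30 + 4) = 95 + 34 = 129)
-1159 + h = -1159 + 129 = -1030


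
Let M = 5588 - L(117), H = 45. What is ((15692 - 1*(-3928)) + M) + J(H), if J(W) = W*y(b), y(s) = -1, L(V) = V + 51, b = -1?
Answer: 24995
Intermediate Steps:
L(V) = 51 + V
M = 5420 (M = 5588 - (51 + 117) = 5588 - 1*168 = 5588 - 168 = 5420)
J(W) = -W (J(W) = W*(-1) = -W)
((15692 - 1*(-3928)) + M) + J(H) = ((15692 - 1*(-3928)) + 5420) - 1*45 = ((15692 + 3928) + 5420) - 45 = (19620 + 5420) - 45 = 25040 - 45 = 24995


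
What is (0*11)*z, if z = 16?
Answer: 0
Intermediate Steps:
(0*11)*z = (0*11)*16 = 0*16 = 0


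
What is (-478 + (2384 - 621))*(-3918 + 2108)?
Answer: -2325850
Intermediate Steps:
(-478 + (2384 - 621))*(-3918 + 2108) = (-478 + 1763)*(-1810) = 1285*(-1810) = -2325850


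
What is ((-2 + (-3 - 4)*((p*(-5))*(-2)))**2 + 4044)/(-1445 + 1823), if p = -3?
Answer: 23654/189 ≈ 125.15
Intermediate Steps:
((-2 + (-3 - 4)*((p*(-5))*(-2)))**2 + 4044)/(-1445 + 1823) = ((-2 + (-3 - 4)*(-3*(-5)*(-2)))**2 + 4044)/(-1445 + 1823) = ((-2 - 105*(-2))**2 + 4044)/378 = ((-2 - 7*(-30))**2 + 4044)*(1/378) = ((-2 + 210)**2 + 4044)*(1/378) = (208**2 + 4044)*(1/378) = (43264 + 4044)*(1/378) = 47308*(1/378) = 23654/189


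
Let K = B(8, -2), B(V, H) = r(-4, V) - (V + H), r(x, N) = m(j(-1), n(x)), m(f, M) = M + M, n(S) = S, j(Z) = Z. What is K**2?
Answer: 196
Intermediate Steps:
m(f, M) = 2*M
r(x, N) = 2*x
B(V, H) = -8 - H - V (B(V, H) = 2*(-4) - (V + H) = -8 - (H + V) = -8 + (-H - V) = -8 - H - V)
K = -14 (K = -8 - 1*(-2) - 1*8 = -8 + 2 - 8 = -14)
K**2 = (-14)**2 = 196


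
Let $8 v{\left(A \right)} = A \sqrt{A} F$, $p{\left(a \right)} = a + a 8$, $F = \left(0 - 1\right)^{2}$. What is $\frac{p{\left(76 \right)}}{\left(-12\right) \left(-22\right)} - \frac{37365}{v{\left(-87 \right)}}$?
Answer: $\frac{57}{22} - \frac{99640 i \sqrt{87}}{2523} \approx 2.5909 - 368.36 i$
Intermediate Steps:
$F = 1$ ($F = \left(-1\right)^{2} = 1$)
$p{\left(a \right)} = 9 a$ ($p{\left(a \right)} = a + 8 a = 9 a$)
$v{\left(A \right)} = \frac{A^{\frac{3}{2}}}{8}$ ($v{\left(A \right)} = \frac{A \sqrt{A} 1}{8} = \frac{A^{\frac{3}{2}} \cdot 1}{8} = \frac{A^{\frac{3}{2}}}{8}$)
$\frac{p{\left(76 \right)}}{\left(-12\right) \left(-22\right)} - \frac{37365}{v{\left(-87 \right)}} = \frac{9 \cdot 76}{\left(-12\right) \left(-22\right)} - \frac{37365}{\frac{1}{8} \left(-87\right)^{\frac{3}{2}}} = \frac{684}{264} - \frac{37365}{\frac{1}{8} \left(- 87 i \sqrt{87}\right)} = 684 \cdot \frac{1}{264} - \frac{37365}{\left(- \frac{87}{8}\right) i \sqrt{87}} = \frac{57}{22} - 37365 \frac{8 i \sqrt{87}}{7569} = \frac{57}{22} - \frac{99640 i \sqrt{87}}{2523}$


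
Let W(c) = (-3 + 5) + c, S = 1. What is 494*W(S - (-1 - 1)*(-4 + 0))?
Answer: -2470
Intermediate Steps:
W(c) = 2 + c
494*W(S - (-1 - 1)*(-4 + 0)) = 494*(2 + (1 - (-1 - 1)*(-4 + 0))) = 494*(2 + (1 - (-2)*(-4))) = 494*(2 + (1 - 1*8)) = 494*(2 + (1 - 8)) = 494*(2 - 7) = 494*(-5) = -2470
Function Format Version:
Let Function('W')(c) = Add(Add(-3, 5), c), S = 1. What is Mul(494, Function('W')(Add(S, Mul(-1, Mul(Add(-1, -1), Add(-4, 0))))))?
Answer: -2470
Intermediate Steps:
Function('W')(c) = Add(2, c)
Mul(494, Function('W')(Add(S, Mul(-1, Mul(Add(-1, -1), Add(-4, 0)))))) = Mul(494, Add(2, Add(1, Mul(-1, Mul(Add(-1, -1), Add(-4, 0)))))) = Mul(494, Add(2, Add(1, Mul(-1, Mul(-2, -4))))) = Mul(494, Add(2, Add(1, Mul(-1, 8)))) = Mul(494, Add(2, Add(1, -8))) = Mul(494, Add(2, -7)) = Mul(494, -5) = -2470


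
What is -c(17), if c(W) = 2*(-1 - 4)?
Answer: 10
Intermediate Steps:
c(W) = -10 (c(W) = 2*(-5) = -10)
-c(17) = -1*(-10) = 10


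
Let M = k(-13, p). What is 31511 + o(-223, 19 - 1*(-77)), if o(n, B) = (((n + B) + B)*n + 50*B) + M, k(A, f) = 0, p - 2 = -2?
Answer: 43224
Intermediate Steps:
p = 0 (p = 2 - 2 = 0)
M = 0
o(n, B) = 50*B + n*(n + 2*B) (o(n, B) = (((n + B) + B)*n + 50*B) + 0 = (((B + n) + B)*n + 50*B) + 0 = ((n + 2*B)*n + 50*B) + 0 = (n*(n + 2*B) + 50*B) + 0 = (50*B + n*(n + 2*B)) + 0 = 50*B + n*(n + 2*B))
31511 + o(-223, 19 - 1*(-77)) = 31511 + ((-223)² + 50*(19 - 1*(-77)) + 2*(19 - 1*(-77))*(-223)) = 31511 + (49729 + 50*(19 + 77) + 2*(19 + 77)*(-223)) = 31511 + (49729 + 50*96 + 2*96*(-223)) = 31511 + (49729 + 4800 - 42816) = 31511 + 11713 = 43224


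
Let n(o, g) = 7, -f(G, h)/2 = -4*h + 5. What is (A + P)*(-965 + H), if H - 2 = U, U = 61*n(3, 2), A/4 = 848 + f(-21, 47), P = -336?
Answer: -2422720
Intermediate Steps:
f(G, h) = -10 + 8*h (f(G, h) = -2*(-4*h + 5) = -2*(5 - 4*h) = -10 + 8*h)
A = 4856 (A = 4*(848 + (-10 + 8*47)) = 4*(848 + (-10 + 376)) = 4*(848 + 366) = 4*1214 = 4856)
U = 427 (U = 61*7 = 427)
H = 429 (H = 2 + 427 = 429)
(A + P)*(-965 + H) = (4856 - 336)*(-965 + 429) = 4520*(-536) = -2422720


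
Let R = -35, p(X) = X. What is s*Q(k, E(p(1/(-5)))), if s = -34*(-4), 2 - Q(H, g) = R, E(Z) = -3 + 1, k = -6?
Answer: 5032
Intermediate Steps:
E(Z) = -2
Q(H, g) = 37 (Q(H, g) = 2 - 1*(-35) = 2 + 35 = 37)
s = 136
s*Q(k, E(p(1/(-5)))) = 136*37 = 5032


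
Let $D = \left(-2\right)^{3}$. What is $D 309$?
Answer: $-2472$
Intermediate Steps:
$D = -8$
$D 309 = \left(-8\right) 309 = -2472$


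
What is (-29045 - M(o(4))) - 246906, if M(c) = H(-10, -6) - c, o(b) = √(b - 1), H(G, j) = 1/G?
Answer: -2759509/10 + √3 ≈ -2.7595e+5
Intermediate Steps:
o(b) = √(-1 + b)
M(c) = -⅒ - c (M(c) = 1/(-10) - c = -⅒ - c)
(-29045 - M(o(4))) - 246906 = (-29045 - (-⅒ - √(-1 + 4))) - 246906 = (-29045 - (-⅒ - √3)) - 246906 = (-29045 + (⅒ + √3)) - 246906 = (-290449/10 + √3) - 246906 = -2759509/10 + √3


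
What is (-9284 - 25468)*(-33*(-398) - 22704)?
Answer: 332576640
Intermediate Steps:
(-9284 - 25468)*(-33*(-398) - 22704) = -34752*(13134 - 22704) = -34752*(-9570) = 332576640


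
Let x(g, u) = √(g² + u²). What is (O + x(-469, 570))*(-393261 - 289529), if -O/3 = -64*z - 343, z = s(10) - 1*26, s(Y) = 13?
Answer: 1001652930 - 682790*√544861 ≈ 4.9765e+8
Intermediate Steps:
z = -13 (z = 13 - 1*26 = 13 - 26 = -13)
O = -1467 (O = -3*(-64*(-13) - 343) = -3*(832 - 343) = -3*489 = -1467)
(O + x(-469, 570))*(-393261 - 289529) = (-1467 + √((-469)² + 570²))*(-393261 - 289529) = (-1467 + √(219961 + 324900))*(-682790) = (-1467 + √544861)*(-682790) = 1001652930 - 682790*√544861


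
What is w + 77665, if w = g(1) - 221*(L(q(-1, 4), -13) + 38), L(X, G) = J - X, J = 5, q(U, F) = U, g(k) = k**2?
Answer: 67942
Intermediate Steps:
L(X, G) = 5 - X
w = -9723 (w = 1**2 - 221*((5 - 1*(-1)) + 38) = 1 - 221*((5 + 1) + 38) = 1 - 221*(6 + 38) = 1 - 221*44 = 1 - 1*9724 = 1 - 9724 = -9723)
w + 77665 = -9723 + 77665 = 67942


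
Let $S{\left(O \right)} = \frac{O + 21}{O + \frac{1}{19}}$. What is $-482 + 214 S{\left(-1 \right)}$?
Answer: $- \frac{44998}{9} \approx -4999.8$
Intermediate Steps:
$S{\left(O \right)} = \frac{21 + O}{\frac{1}{19} + O}$ ($S{\left(O \right)} = \frac{21 + O}{O + \frac{1}{19}} = \frac{21 + O}{\frac{1}{19} + O}$)
$-482 + 214 S{\left(-1 \right)} = -482 + 214 \frac{19 \left(21 - 1\right)}{1 + 19 \left(-1\right)} = -482 + 214 \cdot 19 \frac{1}{1 - 19} \cdot 20 = -482 + 214 \cdot 19 \frac{1}{-18} \cdot 20 = -482 + 214 \cdot 19 \left(- \frac{1}{18}\right) 20 = -482 + 214 \left(- \frac{190}{9}\right) = -482 - \frac{40660}{9} = - \frac{44998}{9}$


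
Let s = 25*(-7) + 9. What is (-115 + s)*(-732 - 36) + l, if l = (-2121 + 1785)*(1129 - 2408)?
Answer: 645552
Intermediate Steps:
s = -166 (s = -175 + 9 = -166)
l = 429744 (l = -336*(-1279) = 429744)
(-115 + s)*(-732 - 36) + l = (-115 - 166)*(-732 - 36) + 429744 = -281*(-768) + 429744 = 215808 + 429744 = 645552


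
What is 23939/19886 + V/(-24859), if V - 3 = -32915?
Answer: 1249587633/494346074 ≈ 2.5278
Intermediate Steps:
V = -32912 (V = 3 - 32915 = -32912)
23939/19886 + V/(-24859) = 23939/19886 - 32912/(-24859) = 23939*(1/19886) - 32912*(-1/24859) = 23939/19886 + 32912/24859 = 1249587633/494346074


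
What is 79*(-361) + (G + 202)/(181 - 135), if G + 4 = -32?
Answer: -655854/23 ≈ -28515.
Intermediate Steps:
G = -36 (G = -4 - 32 = -36)
79*(-361) + (G + 202)/(181 - 135) = 79*(-361) + (-36 + 202)/(181 - 135) = -28519 + 166/46 = -28519 + 166*(1/46) = -28519 + 83/23 = -655854/23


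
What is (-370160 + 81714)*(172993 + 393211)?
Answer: -163319278984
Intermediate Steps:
(-370160 + 81714)*(172993 + 393211) = -288446*566204 = -163319278984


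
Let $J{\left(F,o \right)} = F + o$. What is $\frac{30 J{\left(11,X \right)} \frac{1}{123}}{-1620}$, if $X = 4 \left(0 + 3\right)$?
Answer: $- \frac{23}{6642} \approx -0.0034628$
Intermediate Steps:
$X = 12$ ($X = 4 \cdot 3 = 12$)
$\frac{30 J{\left(11,X \right)} \frac{1}{123}}{-1620} = \frac{30 \left(11 + 12\right) \frac{1}{123}}{-1620} = 30 \cdot 23 \cdot \frac{1}{123} \left(- \frac{1}{1620}\right) = 690 \cdot \frac{1}{123} \left(- \frac{1}{1620}\right) = \frac{230}{41} \left(- \frac{1}{1620}\right) = - \frac{23}{6642}$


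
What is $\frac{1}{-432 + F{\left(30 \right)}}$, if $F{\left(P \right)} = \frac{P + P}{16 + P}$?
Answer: $- \frac{23}{9906} \approx -0.0023218$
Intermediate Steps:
$F{\left(P \right)} = \frac{2 P}{16 + P}$
$\frac{1}{-432 + F{\left(30 \right)}} = \frac{1}{-432 + 2 \cdot 30 \frac{1}{16 + 30}} = \frac{1}{-432 + 2 \cdot 30 \cdot \frac{1}{46}} = \frac{1}{-432 + \frac{30}{23}} = \frac{1}{- \frac{9906}{23}} = - \frac{23}{9906}$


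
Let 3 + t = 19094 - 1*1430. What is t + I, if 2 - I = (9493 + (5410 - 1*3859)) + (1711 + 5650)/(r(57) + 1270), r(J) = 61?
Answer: 8802528/1331 ≈ 6613.5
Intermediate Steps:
t = 17661 (t = -3 + (19094 - 1*1430) = -3 + (19094 - 1430) = -3 + 17664 = 17661)
I = -14704263/1331 (I = 2 - ((9493 + (5410 - 1*3859)) + (1711 + 5650)/(61 + 1270)) = 2 - ((9493 + (5410 - 3859)) + 7361/1331) = 2 - ((9493 + 1551) + 7361*(1/1331)) = 2 - (11044 + 7361/1331) = 2 - 1*14706925/1331 = 2 - 14706925/1331 = -14704263/1331 ≈ -11048.)
t + I = 17661 - 14704263/1331 = 8802528/1331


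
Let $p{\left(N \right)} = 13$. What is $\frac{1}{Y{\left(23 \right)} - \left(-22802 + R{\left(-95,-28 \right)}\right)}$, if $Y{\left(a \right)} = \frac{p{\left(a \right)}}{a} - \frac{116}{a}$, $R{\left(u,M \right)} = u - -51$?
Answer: $\frac{23}{525355} \approx 4.378 \cdot 10^{-5}$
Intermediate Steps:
$R{\left(u,M \right)} = 51 + u$ ($R{\left(u,M \right)} = u + 51 = 51 + u$)
$Y{\left(a \right)} = - \frac{103}{a}$ ($Y{\left(a \right)} = \frac{13}{a} - \frac{116}{a} = - \frac{103}{a}$)
$\frac{1}{Y{\left(23 \right)} - \left(-22802 + R{\left(-95,-28 \right)}\right)} = \frac{1}{- \frac{103}{23} + \left(22802 - \left(51 - 95\right)\right)} = \frac{1}{\left(-103\right) \frac{1}{23} + \left(22802 - -44\right)} = \frac{1}{- \frac{103}{23} + \left(22802 + 44\right)} = \frac{1}{- \frac{103}{23} + 22846} = \frac{1}{\frac{525355}{23}} = \frac{23}{525355}$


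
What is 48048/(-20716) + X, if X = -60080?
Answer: -311166332/5179 ≈ -60082.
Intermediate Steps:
48048/(-20716) + X = 48048/(-20716) - 60080 = 48048*(-1/20716) - 60080 = -12012/5179 - 60080 = -311166332/5179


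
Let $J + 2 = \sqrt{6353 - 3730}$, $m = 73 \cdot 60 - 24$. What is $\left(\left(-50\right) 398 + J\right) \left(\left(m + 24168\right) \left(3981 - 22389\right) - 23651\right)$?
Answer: $10450409702586 - 525093443 \sqrt{2623} \approx 1.0424 \cdot 10^{13}$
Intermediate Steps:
$m = 4356$ ($m = 4380 - 24 = 4356$)
$J = -2 + \sqrt{2623}$ ($J = -2 + \sqrt{6353 - 3730} = -2 + \sqrt{2623} \approx 49.215$)
$\left(\left(-50\right) 398 + J\right) \left(\left(m + 24168\right) \left(3981 - 22389\right) - 23651\right) = \left(\left(-50\right) 398 - \left(2 - \sqrt{2623}\right)\right) \left(\left(4356 + 24168\right) \left(3981 - 22389\right) - 23651\right) = \left(-19900 - \left(2 - \sqrt{2623}\right)\right) \left(28524 \left(-18408\right) - 23651\right) = \left(-19902 + \sqrt{2623}\right) \left(-525069792 - 23651\right) = \left(-19902 + \sqrt{2623}\right) \left(-525093443\right) = 10450409702586 - 525093443 \sqrt{2623}$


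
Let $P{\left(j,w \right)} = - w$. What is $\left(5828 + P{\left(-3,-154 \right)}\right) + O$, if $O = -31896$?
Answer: $-25914$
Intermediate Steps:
$\left(5828 + P{\left(-3,-154 \right)}\right) + O = \left(5828 - -154\right) - 31896 = \left(5828 + 154\right) - 31896 = 5982 - 31896 = -25914$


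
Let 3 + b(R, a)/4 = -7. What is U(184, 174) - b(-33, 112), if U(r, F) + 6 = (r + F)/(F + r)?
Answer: 35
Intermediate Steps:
b(R, a) = -40 (b(R, a) = -12 + 4*(-7) = -12 - 28 = -40)
U(r, F) = -5 (U(r, F) = -6 + (r + F)/(F + r) = -6 + (F + r)/(F + r) = -6 + 1 = -5)
U(184, 174) - b(-33, 112) = -5 - 1*(-40) = -5 + 40 = 35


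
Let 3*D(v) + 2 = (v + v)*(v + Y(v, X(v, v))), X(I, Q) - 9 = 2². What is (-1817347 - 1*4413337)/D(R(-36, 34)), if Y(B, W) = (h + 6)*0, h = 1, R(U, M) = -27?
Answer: -4673013/364 ≈ -12838.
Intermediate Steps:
X(I, Q) = 13 (X(I, Q) = 9 + 2² = 9 + 4 = 13)
Y(B, W) = 0 (Y(B, W) = (1 + 6)*0 = 7*0 = 0)
D(v) = -⅔ + 2*v²/3 (D(v) = -⅔ + ((v + v)*(v + 0))/3 = -⅔ + ((2*v)*v)/3 = -⅔ + (2*v²)/3 = -⅔ + 2*v²/3)
(-1817347 - 1*4413337)/D(R(-36, 34)) = (-1817347 - 1*4413337)/(-⅔ + (⅔)*(-27)²) = (-1817347 - 4413337)/(-⅔ + (⅔)*729) = -6230684/(-⅔ + 486) = -6230684/1456/3 = -6230684*3/1456 = -4673013/364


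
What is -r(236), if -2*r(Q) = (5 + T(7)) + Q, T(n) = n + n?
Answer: 255/2 ≈ 127.50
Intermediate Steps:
T(n) = 2*n
r(Q) = -19/2 - Q/2 (r(Q) = -((5 + 2*7) + Q)/2 = -((5 + 14) + Q)/2 = -(19 + Q)/2 = -19/2 - Q/2)
-r(236) = -(-19/2 - ½*236) = -(-19/2 - 118) = -1*(-255/2) = 255/2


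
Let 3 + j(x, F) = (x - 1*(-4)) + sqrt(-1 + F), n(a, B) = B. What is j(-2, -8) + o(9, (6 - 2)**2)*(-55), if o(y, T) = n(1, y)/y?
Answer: -56 + 3*I ≈ -56.0 + 3.0*I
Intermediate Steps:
o(y, T) = 1 (o(y, T) = y/y = 1)
j(x, F) = 1 + x + sqrt(-1 + F) (j(x, F) = -3 + ((x - 1*(-4)) + sqrt(-1 + F)) = -3 + ((x + 4) + sqrt(-1 + F)) = -3 + ((4 + x) + sqrt(-1 + F)) = -3 + (4 + x + sqrt(-1 + F)) = 1 + x + sqrt(-1 + F))
j(-2, -8) + o(9, (6 - 2)**2)*(-55) = (1 - 2 + sqrt(-1 - 8)) + 1*(-55) = (1 - 2 + sqrt(-9)) - 55 = (1 - 2 + 3*I) - 55 = (-1 + 3*I) - 55 = -56 + 3*I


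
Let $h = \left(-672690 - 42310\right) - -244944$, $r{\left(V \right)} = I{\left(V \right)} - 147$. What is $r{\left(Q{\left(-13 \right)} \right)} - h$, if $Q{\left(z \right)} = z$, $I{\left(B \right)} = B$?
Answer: $469896$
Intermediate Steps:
$r{\left(V \right)} = -147 + V$ ($r{\left(V \right)} = V - 147 = -147 + V$)
$h = -470056$ ($h = -715000 + 244944 = -470056$)
$r{\left(Q{\left(-13 \right)} \right)} - h = \left(-147 - 13\right) - -470056 = -160 + 470056 = 469896$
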